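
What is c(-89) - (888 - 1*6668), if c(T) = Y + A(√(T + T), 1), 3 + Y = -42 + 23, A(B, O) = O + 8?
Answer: 5767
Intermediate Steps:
A(B, O) = 8 + O
Y = -22 (Y = -3 + (-42 + 23) = -3 - 19 = -22)
c(T) = -13 (c(T) = -22 + (8 + 1) = -22 + 9 = -13)
c(-89) - (888 - 1*6668) = -13 - (888 - 1*6668) = -13 - (888 - 6668) = -13 - 1*(-5780) = -13 + 5780 = 5767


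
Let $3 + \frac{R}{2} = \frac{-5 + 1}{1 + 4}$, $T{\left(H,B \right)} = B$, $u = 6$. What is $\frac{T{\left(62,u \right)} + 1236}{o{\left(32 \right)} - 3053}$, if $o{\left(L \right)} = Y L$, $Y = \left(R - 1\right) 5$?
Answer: $- \frac{1242}{4429} \approx -0.28042$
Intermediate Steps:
$R = - \frac{38}{5}$ ($R = -6 + 2 \frac{-5 + 1}{1 + 4} = -6 + 2 \left(- \frac{4}{5}\right) = -6 - \frac{8}{5} = - \frac{38}{5} \approx -7.6$)
$Y = -43$ ($Y = \left(- \frac{38}{5} - 1\right) 5 = \left(- \frac{43}{5}\right) 5 = -43$)
$o{\left(L \right)} = - 43 L$
$\frac{T{\left(62,u \right)} + 1236}{o{\left(32 \right)} - 3053} = \frac{6 + 1236}{\left(-43\right) 32 - 3053} = \frac{1242}{-1376 - 3053} = \frac{1242}{-4429} = 1242 \left(- \frac{1}{4429}\right) = - \frac{1242}{4429}$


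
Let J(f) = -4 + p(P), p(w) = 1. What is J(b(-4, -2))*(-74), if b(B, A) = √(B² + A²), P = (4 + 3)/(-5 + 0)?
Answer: 222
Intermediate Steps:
P = -7/5 (P = 7/(-5) = 7*(-⅕) = -7/5 ≈ -1.4000)
b(B, A) = √(A² + B²)
J(f) = -3 (J(f) = -4 + 1 = -3)
J(b(-4, -2))*(-74) = -3*(-74) = 222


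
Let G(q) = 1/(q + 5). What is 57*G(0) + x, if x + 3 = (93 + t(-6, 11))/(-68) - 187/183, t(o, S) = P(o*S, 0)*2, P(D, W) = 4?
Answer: 366653/62220 ≈ 5.8928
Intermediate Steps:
G(q) = 1/(5 + q)
t(o, S) = 8 (t(o, S) = 4*2 = 8)
x = -68531/12444 (x = -3 + ((93 + 8)/(-68) - 187/183) = -3 + (101*(-1/68) - 187*1/183) = -3 + (-101/68 - 187/183) = -3 - 31199/12444 = -68531/12444 ≈ -5.5071)
57*G(0) + x = 57/(5 + 0) - 68531/12444 = 57/5 - 68531/12444 = 366653/62220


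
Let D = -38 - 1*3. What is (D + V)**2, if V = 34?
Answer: 49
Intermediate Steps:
D = -41 (D = -38 - 3 = -41)
(D + V)**2 = (-41 + 34)**2 = (-7)**2 = 49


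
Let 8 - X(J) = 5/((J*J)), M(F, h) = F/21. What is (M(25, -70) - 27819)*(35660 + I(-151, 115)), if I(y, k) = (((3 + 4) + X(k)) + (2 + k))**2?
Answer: -72316124827471618/48972175 ≈ -1.4767e+9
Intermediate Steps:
M(F, h) = F/21 (M(F, h) = F*(1/21) = F/21)
X(J) = 8 - 5/J**2 (X(J) = 8 - 5/(J*J) = 8 - 5/(J**2) = 8 - 5/J**2)
I(y, k) = (17 + k - 5/k**2)**2 (I(y, k) = (((3 + 4) + (8 - 5/k**2)) + (2 + k))**2 = ((7 + (8 - 5/k**2)) + (2 + k))**2 = ((15 - 5/k**2) + (2 + k))**2 = (17 + k - 5/k**2)**2)
(M(25, -70) - 27819)*(35660 + I(-151, 115)) = ((1/21)*25 - 27819)*(35660 + (-5 + 115**3 + 17*115**2)**2/115**4) = (25/21 - 27819)*(35660 + (-5 + 1520875 + 17*13225)**2/174900625) = -584174*(35660 + (-5 + 1520875 + 224825)**2/174900625)/21 = -584174*(35660 + (1/174900625)*1745695**2)/21 = -584174*(35660 + (1/174900625)*3047451033025)/21 = -584174*(35660 + 121898041321/6996025)/21 = -584174/21*371376292821/6996025 = -72316124827471618/48972175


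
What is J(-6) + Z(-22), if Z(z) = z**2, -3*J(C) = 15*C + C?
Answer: 516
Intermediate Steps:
J(C) = -16*C/3 (J(C) = -(15*C + C)/3 = -16*C/3)
J(-6) + Z(-22) = -16/3*(-6) + (-22)**2 = 32 + 484 = 516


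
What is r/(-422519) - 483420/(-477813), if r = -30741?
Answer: 10425837353/9613574807 ≈ 1.0845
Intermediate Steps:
r/(-422519) - 483420/(-477813) = -30741/(-422519) - 483420/(-477813) = -30741*(-1/422519) - 483420*(-1/477813) = 30741/422519 + 23020/22753 = 10425837353/9613574807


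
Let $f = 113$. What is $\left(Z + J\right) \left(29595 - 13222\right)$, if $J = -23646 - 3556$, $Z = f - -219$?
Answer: $-439942510$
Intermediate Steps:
$Z = 332$ ($Z = 113 - -219 = 113 + 219 = 332$)
$J = -27202$ ($J = -23646 - 3556 = -27202$)
$\left(Z + J\right) \left(29595 - 13222\right) = \left(332 - 27202\right) \left(29595 - 13222\right) = \left(-26870\right) 16373 = -439942510$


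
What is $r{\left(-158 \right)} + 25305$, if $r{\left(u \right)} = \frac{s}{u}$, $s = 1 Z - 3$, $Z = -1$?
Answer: $\frac{1999097}{79} \approx 25305.0$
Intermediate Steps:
$s = -4$ ($s = 1 \left(-1\right) - 3 = -1 - 3 = -4$)
$r{\left(u \right)} = - \frac{4}{u}$
$r{\left(-158 \right)} + 25305 = - \frac{4}{-158} + 25305 = \left(-4\right) \left(- \frac{1}{158}\right) + 25305 = \frac{2}{79} + 25305 = \frac{1999097}{79}$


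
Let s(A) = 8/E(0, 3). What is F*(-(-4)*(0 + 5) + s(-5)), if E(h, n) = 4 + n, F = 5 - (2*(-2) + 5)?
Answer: 592/7 ≈ 84.571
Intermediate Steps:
F = 4 (F = 5 - (-4 + 5) = 5 - 1*1 = 5 - 1 = 4)
s(A) = 8/7 (s(A) = 8/(4 + 3) = 8/7)
F*(-(-4)*(0 + 5) + s(-5)) = 4*(-(-4)*(0 + 5) + 8/7) = 4*(-(-4)*5 + 8/7) = 4*(-1*(-20) + 8/7) = 4*(20 + 8/7) = 4*(148/7) = 592/7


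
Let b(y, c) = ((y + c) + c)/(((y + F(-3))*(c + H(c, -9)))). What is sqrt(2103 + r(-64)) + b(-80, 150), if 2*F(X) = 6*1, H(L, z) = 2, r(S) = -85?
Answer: -5/266 + sqrt(2018) ≈ 44.903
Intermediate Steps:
F(X) = 3 (F(X) = (6*1)/2 = (1/2)*6 = 3)
b(y, c) = (y + 2*c)/((2 + c)*(3 + y)) (b(y, c) = ((y + c) + c)/(((y + 3)*(c + 2))) = ((c + y) + c)/(((3 + y)*(2 + c))) = (y + 2*c)/(((2 + c)*(3 + y))) = (y + 2*c)*(1/((2 + c)*(3 + y))) = (y + 2*c)/((2 + c)*(3 + y)))
sqrt(2103 + r(-64)) + b(-80, 150) = sqrt(2103 - 85) + (-80 + 2*150)/(6 + 2*(-80) + 3*150 + 150*(-80)) = sqrt(2018) + (-80 + 300)/(6 - 160 + 450 - 12000) = sqrt(2018) + 220/(-11704) = sqrt(2018) - 1/11704*220 = sqrt(2018) - 5/266 = -5/266 + sqrt(2018)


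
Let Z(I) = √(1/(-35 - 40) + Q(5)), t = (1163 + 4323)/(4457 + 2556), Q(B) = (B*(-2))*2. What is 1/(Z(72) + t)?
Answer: 2885498850/76079650369 - 245910845*I*√4503/76079650369 ≈ 0.037927 - 0.2169*I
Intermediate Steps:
Q(B) = -4*B (Q(B) = -2*B*2 = -4*B)
t = 5486/7013 ≈ 0.78226
Z(I) = I*√4503/15 (Z(I) = √(1/(-35 - 40) - 4*5) = √(1/(-75) - 20) = √(-1/75 - 20) = √(-1501/75) = I*√4503/15)
1/(Z(72) + t) = 1/(I*√4503/15 + 5486/7013) = 1/(5486/7013 + I*√4503/15)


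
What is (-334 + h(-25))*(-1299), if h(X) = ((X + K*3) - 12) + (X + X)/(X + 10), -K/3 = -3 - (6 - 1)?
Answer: 384071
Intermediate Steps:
K = 24 (K = -3*(-3 - (6 - 1)) = -3*(-3 - 1*5) = -3*(-3 - 5) = -3*(-8) = 24)
h(X) = 60 + X + 2*X/(10 + X) (h(X) = ((X + 24*3) - 12) + (X + X)/(X + 10) = ((X + 72) - 12) + (2*X)/(10 + X) = ((72 + X) - 12) + 2*X/(10 + X) = (60 + X) + 2*X/(10 + X) = 60 + X + 2*X/(10 + X))
(-334 + h(-25))*(-1299) = (-334 + (600 + (-25)**2 + 72*(-25))/(10 - 25))*(-1299) = (-334 + (600 + 625 - 1800)/(-15))*(-1299) = (-334 - 1/15*(-575))*(-1299) = (-334 + 115/3)*(-1299) = -887/3*(-1299) = 384071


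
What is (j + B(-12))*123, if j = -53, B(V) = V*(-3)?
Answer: -2091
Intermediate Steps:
B(V) = -3*V
(j + B(-12))*123 = (-53 - 3*(-12))*123 = (-53 + 36)*123 = -17*123 = -2091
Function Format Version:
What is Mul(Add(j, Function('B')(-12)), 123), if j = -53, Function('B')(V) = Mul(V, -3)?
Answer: -2091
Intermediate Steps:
Function('B')(V) = Mul(-3, V)
Mul(Add(j, Function('B')(-12)), 123) = Mul(Add(-53, Mul(-3, -12)), 123) = Mul(Add(-53, 36), 123) = Mul(-17, 123) = -2091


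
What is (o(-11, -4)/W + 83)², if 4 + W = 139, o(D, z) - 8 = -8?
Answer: 6889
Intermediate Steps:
o(D, z) = 0 (o(D, z) = 8 - 8 = 0)
W = 135 (W = -4 + 139 = 135)
(o(-11, -4)/W + 83)² = (0/135 + 83)² = (0*(1/135) + 83)² = (0 + 83)² = 83² = 6889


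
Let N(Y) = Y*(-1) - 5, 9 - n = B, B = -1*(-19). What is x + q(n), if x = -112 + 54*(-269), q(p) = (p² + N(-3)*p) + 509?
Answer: -14009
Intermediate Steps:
B = 19
n = -10 (n = 9 - 1*19 = 9 - 19 = -10)
N(Y) = -5 - Y (N(Y) = -Y - 5 = -5 - Y)
q(p) = 509 + p² - 2*p (q(p) = (p² + (-5 - 1*(-3))*p) + 509 = (p² + (-5 + 3)*p) + 509 = (p² - 2*p) + 509 = 509 + p² - 2*p)
x = -14638 (x = -112 - 14526 = -14638)
x + q(n) = -14638 + (509 + (-10)² - 2*(-10)) = -14638 + (509 + 100 + 20) = -14638 + 629 = -14009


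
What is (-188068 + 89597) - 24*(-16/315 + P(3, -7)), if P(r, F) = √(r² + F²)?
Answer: -10339327/105 - 24*√58 ≈ -98653.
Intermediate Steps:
P(r, F) = √(F² + r²)
(-188068 + 89597) - 24*(-16/315 + P(3, -7)) = (-188068 + 89597) - 24*(-16/315 + √((-7)² + 3²)) = -98471 - 24*(-16*1/315 + √(49 + 9)) = -98471 - 24*(-16/315 + √58) = -98471 + (128/105 - 24*√58) = -10339327/105 - 24*√58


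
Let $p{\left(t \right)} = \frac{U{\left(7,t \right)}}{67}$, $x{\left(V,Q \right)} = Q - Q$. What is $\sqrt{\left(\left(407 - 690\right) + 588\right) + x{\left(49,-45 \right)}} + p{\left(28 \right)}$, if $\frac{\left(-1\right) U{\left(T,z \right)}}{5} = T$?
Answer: $- \frac{35}{67} + \sqrt{305} \approx 16.942$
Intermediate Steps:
$x{\left(V,Q \right)} = 0$
$U{\left(T,z \right)} = - 5 T$
$p{\left(t \right)} = - \frac{35}{67}$ ($p{\left(t \right)} = \frac{\left(-5\right) 7}{67} = \left(-35\right) \frac{1}{67} = - \frac{35}{67}$)
$\sqrt{\left(\left(407 - 690\right) + 588\right) + x{\left(49,-45 \right)}} + p{\left(28 \right)} = \sqrt{\left(\left(407 - 690\right) + 588\right) + 0} - \frac{35}{67} = \sqrt{\left(-283 + 588\right) + 0} - \frac{35}{67} = \sqrt{305 + 0} - \frac{35}{67} = \sqrt{305} - \frac{35}{67} = - \frac{35}{67} + \sqrt{305}$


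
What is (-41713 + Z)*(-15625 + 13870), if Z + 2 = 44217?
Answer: -4391010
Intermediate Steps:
Z = 44215 (Z = -2 + 44217 = 44215)
(-41713 + Z)*(-15625 + 13870) = (-41713 + 44215)*(-15625 + 13870) = 2502*(-1755) = -4391010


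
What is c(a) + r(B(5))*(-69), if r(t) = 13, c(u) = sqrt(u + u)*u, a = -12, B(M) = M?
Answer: -897 - 24*I*sqrt(6) ≈ -897.0 - 58.788*I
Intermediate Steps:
c(u) = sqrt(2)*u**(3/2) (c(u) = sqrt(2*u)*u = (sqrt(2)*sqrt(u))*u = sqrt(2)*u**(3/2))
c(a) + r(B(5))*(-69) = sqrt(2)*(-12)**(3/2) + 13*(-69) = sqrt(2)*(-24*I*sqrt(3)) - 897 = -24*I*sqrt(6) - 897 = -897 - 24*I*sqrt(6)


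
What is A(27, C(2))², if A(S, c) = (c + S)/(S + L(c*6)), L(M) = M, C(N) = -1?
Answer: 676/441 ≈ 1.5329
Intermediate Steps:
A(S, c) = (S + c)/(S + 6*c) (A(S, c) = (c + S)/(S + c*6) = (S + c)/(S + 6*c))
A(27, C(2))² = ((27 - 1)/(27 + 6*(-1)))² = (26/(27 - 6))² = (26/21)² = 676/441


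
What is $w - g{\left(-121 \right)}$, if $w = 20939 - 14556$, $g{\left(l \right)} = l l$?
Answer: $-8258$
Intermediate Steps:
$g{\left(l \right)} = l^{2}$
$w = 6383$
$w - g{\left(-121 \right)} = 6383 - \left(-121\right)^{2} = 6383 - 14641 = -8258$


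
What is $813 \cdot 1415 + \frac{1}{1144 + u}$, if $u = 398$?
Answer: $\frac{1773909091}{1542} \approx 1.1504 \cdot 10^{6}$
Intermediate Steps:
$813 \cdot 1415 + \frac{1}{1144 + u} = 813 \cdot 1415 + \frac{1}{1144 + 398} = 1150395 + \frac{1}{1542} = \frac{1773909091}{1542}$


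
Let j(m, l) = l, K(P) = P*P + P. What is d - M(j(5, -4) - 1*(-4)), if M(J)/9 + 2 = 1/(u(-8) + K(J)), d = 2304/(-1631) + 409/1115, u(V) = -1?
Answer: 47199374/1818565 ≈ 25.954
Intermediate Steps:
K(P) = P + P**2 (K(P) = P**2 + P = P + P**2)
d = -1901881/1818565 (d = 2304*(-1/1631) + 409*(1/1115) = -2304/1631 + 409/1115 = -1901881/1818565 ≈ -1.0458)
M(J) = -18 + 9/(-1 + J*(1 + J))
d - M(j(5, -4) - 1*(-4)) = -1901881/1818565 - 9*(3 - 2*(-4 - 1*(-4))*(1 + (-4 - 1*(-4))))/(-1 + (-4 - 1*(-4))*(1 + (-4 - 1*(-4)))) = -1901881/1818565 - 9*(3 - 2*(-4 + 4)*(1 + (-4 + 4)))/(-1 + (-4 + 4)*(1 + (-4 + 4))) = -1901881/1818565 - 9*(3 - 2*0*(1 + 0))/(-1 + 0*(1 + 0)) = -1901881/1818565 - 9*(3 - 2*0*1)/(-1 + 0*1) = -1901881/1818565 - 9*(3 + 0)/(-1 + 0) = -1901881/1818565 - 9*3/(-1) = -1901881/1818565 - 9*(-1)*3 = -1901881/1818565 - 1*(-27) = -1901881/1818565 + 27 = 47199374/1818565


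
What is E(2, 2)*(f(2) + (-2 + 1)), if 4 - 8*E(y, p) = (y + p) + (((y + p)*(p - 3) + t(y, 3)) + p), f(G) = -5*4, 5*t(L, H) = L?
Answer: -21/5 ≈ -4.2000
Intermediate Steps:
t(L, H) = L/5
f(G) = -20
E(y, p) = ½ - 3*y/20 - p/4 - (-3 + p)*(p + y)/8 (E(y, p) = ½ - ((y + p) + (((y + p)*(p - 3) + y/5) + p))/8 = ½ - ((p + y) + (((p + y)*(-3 + p) + y/5) + p))/8 = ½ - ((p + y) + (((-3 + p)*(p + y) + y/5) + p))/8 = ½ - ((p + y) + ((y/5 + (-3 + p)*(p + y)) + p))/8 = ½ - ((p + y) + (p + y/5 + (-3 + p)*(p + y)))/8 = ½ - (2*p + 6*y/5 + (-3 + p)*(p + y))/8 = ½ + (-3*y/20 - p/4 - (-3 + p)*(p + y)/8) = ½ - 3*y/20 - p/4 - (-3 + p)*(p + y)/8)
E(2, 2)*(f(2) + (-2 + 1)) = (½ - ⅛*2² + (⅛)*2 + (9/40)*2 - ⅛*2*2)*(-20 + (-2 + 1)) = (½ - ⅛*4 + ¼ + 9/20 - ½)*(-20 - 1) = (½ - ½ + ¼ + 9/20 - ½)*(-21) = (⅕)*(-21) = -21/5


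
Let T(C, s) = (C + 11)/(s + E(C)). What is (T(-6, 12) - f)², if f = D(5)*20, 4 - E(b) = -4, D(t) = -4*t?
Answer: 2563201/16 ≈ 1.6020e+5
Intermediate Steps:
E(b) = 8 (E(b) = 4 - 1*(-4) = 4 + 4 = 8)
T(C, s) = (11 + C)/(8 + s) (T(C, s) = (C + 11)/(s + 8) = (11 + C)/(8 + s))
f = -400 (f = -4*5*20 = -20*20 = -400)
(T(-6, 12) - f)² = ((11 - 6)/(8 + 12) - 1*(-400))² = (5/20 + 400)² = ((1/20)*5 + 400)² = (¼ + 400)² = (1601/4)² = 2563201/16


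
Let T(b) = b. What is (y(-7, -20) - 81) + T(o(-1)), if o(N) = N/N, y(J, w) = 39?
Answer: -41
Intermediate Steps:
o(N) = 1
(y(-7, -20) - 81) + T(o(-1)) = (39 - 81) + 1 = -42 + 1 = -41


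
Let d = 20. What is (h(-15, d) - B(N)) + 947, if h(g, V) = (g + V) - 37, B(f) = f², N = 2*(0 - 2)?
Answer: 899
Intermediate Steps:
N = -4 (N = 2*(-2) = -4)
h(g, V) = -37 + V + g (h(g, V) = (V + g) - 37 = -37 + V + g)
(h(-15, d) - B(N)) + 947 = ((-37 + 20 - 15) - 1*(-4)²) + 947 = (-32 - 1*16) + 947 = (-32 - 16) + 947 = -48 + 947 = 899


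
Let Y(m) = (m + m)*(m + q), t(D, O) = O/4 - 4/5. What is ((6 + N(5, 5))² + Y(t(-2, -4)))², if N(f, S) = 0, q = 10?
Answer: 26244/625 ≈ 41.990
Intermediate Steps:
t(D, O) = -⅘ + O/4 (t(D, O) = O*(¼) - 4*⅕ = O/4 - ⅘ = -⅘ + O/4)
Y(m) = 2*m*(10 + m) (Y(m) = (m + m)*(m + 10) = (2*m)*(10 + m) = 2*m*(10 + m))
((6 + N(5, 5))² + Y(t(-2, -4)))² = ((6 + 0)² + 2*(-⅘ + (¼)*(-4))*(10 + (-⅘ + (¼)*(-4))))² = (6² + 2*(-⅘ - 1)*(10 + (-⅘ - 1)))² = (36 + 2*(-9/5)*(10 - 9/5))² = (36 + 2*(-9/5)*(41/5))² = (36 - 738/25)² = (162/25)² = 26244/625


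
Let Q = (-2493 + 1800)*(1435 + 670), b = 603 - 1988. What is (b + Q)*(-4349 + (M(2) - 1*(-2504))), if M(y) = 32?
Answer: 2647251950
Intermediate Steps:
b = -1385
Q = -1458765 (Q = -693*2105 = -1458765)
(b + Q)*(-4349 + (M(2) - 1*(-2504))) = (-1385 - 1458765)*(-4349 + (32 - 1*(-2504))) = -1460150*(-4349 + (32 + 2504)) = -1460150*(-4349 + 2536) = -1460150*(-1813) = 2647251950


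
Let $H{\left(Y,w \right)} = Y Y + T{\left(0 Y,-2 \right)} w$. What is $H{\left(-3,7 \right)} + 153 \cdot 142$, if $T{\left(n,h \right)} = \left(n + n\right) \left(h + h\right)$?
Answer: $21735$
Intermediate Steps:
$T{\left(n,h \right)} = 4 h n$ ($T{\left(n,h \right)} = 2 n 2 h = 4 h n$)
$H{\left(Y,w \right)} = Y^{2}$ ($H{\left(Y,w \right)} = Y Y + 4 \left(-2\right) 0 Y w = Y^{2} + 4 \left(-2\right) 0 w = Y^{2} + 0 w = Y^{2} + 0 = Y^{2}$)
$H{\left(-3,7 \right)} + 153 \cdot 142 = \left(-3\right)^{2} + 153 \cdot 142 = 9 + 21726 = 21735$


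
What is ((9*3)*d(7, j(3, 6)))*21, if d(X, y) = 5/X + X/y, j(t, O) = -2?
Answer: -3159/2 ≈ -1579.5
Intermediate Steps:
((9*3)*d(7, j(3, 6)))*21 = ((9*3)*(5/7 + 7/(-2)))*21 = (27*(5*(⅐) + 7*(-½)))*21 = (27*(5/7 - 7/2))*21 = (27*(-39/14))*21 = -1053/14*21 = -3159/2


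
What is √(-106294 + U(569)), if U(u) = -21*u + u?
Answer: I*√117674 ≈ 343.04*I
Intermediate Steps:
U(u) = -20*u
√(-106294 + U(569)) = √(-106294 - 20*569) = √(-106294 - 11380) = √(-117674) = I*√117674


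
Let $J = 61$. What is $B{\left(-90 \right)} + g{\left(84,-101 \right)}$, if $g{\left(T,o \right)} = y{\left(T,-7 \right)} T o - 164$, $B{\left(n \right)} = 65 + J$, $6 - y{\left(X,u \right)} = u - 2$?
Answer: $-127298$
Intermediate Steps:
$y{\left(X,u \right)} = 8 - u$ ($y{\left(X,u \right)} = 6 - \left(u - 2\right) = 6 - \left(-2 + u\right) = 8 - u$)
$B{\left(n \right)} = 126$ ($B{\left(n \right)} = 65 + 61 = 126$)
$g{\left(T,o \right)} = -164 + 15 T o$ ($g{\left(T,o \right)} = \left(8 - -7\right) T o - 164 = \left(8 + 7\right) T o - 164 = 15 T o - 164 = -164 + 15 T o$)
$B{\left(-90 \right)} + g{\left(84,-101 \right)} = 126 + \left(-164 + 15 \cdot 84 \left(-101\right)\right) = 126 - 127424 = -127298$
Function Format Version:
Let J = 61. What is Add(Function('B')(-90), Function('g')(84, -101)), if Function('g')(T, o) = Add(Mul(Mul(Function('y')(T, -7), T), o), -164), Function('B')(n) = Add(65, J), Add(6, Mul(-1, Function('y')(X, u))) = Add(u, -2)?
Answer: -127298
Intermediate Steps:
Function('y')(X, u) = Add(8, Mul(-1, u)) (Function('y')(X, u) = Add(6, Mul(-1, Add(u, -2))) = Add(6, Mul(-1, Add(-2, u))) = Add(6, Add(2, Mul(-1, u))) = Add(8, Mul(-1, u)))
Function('B')(n) = 126 (Function('B')(n) = Add(65, 61) = 126)
Function('g')(T, o) = Add(-164, Mul(15, T, o)) (Function('g')(T, o) = Add(Mul(Mul(Add(8, Mul(-1, -7)), T), o), -164) = Add(Mul(Mul(Add(8, 7), T), o), -164) = Add(Mul(Mul(15, T), o), -164) = Add(Mul(15, T, o), -164) = Add(-164, Mul(15, T, o)))
Add(Function('B')(-90), Function('g')(84, -101)) = Add(126, Add(-164, Mul(15, 84, -101))) = Add(126, Add(-164, -127260)) = Add(126, -127424) = -127298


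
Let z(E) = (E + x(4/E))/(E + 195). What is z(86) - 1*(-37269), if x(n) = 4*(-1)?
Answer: 10472671/281 ≈ 37269.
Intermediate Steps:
x(n) = -4
z(E) = (-4 + E)/(195 + E) (z(E) = (E - 4)/(E + 195) = (-4 + E)/(195 + E))
z(86) - 1*(-37269) = (-4 + 86)/(195 + 86) - 1*(-37269) = 82/281 + 37269 = 10472671/281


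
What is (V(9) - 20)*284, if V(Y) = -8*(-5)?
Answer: 5680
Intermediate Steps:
V(Y) = 40
(V(9) - 20)*284 = (40 - 20)*284 = 20*284 = 5680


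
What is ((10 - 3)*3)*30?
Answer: 630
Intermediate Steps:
((10 - 3)*3)*30 = (7*3)*30 = 21*30 = 630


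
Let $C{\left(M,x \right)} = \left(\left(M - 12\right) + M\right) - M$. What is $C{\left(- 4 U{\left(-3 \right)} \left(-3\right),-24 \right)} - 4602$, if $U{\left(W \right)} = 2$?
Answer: $-4590$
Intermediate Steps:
$C{\left(M,x \right)} = -12 + M$ ($C{\left(M,x \right)} = \left(\left(-12 + M\right) + M\right) - M = \left(-12 + 2 M\right) - M = -12 + M$)
$C{\left(- 4 U{\left(-3 \right)} \left(-3\right),-24 \right)} - 4602 = \left(-12 + \left(-4\right) 2 \left(-3\right)\right) - 4602 = \left(-12 - -24\right) - 4602 = \left(-12 + 24\right) - 4602 = 12 - 4602 = -4590$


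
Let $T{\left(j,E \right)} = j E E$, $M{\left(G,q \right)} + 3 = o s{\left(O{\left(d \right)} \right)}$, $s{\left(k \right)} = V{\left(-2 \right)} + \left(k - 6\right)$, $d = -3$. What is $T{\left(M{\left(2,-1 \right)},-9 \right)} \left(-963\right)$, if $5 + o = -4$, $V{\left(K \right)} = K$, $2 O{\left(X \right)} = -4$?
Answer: $-6786261$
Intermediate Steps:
$O{\left(X \right)} = -2$ ($O{\left(X \right)} = \frac{1}{2} \left(-4\right) = -2$)
$s{\left(k \right)} = -8 + k$ ($s{\left(k \right)} = -2 + \left(k - 6\right) = -2 + \left(-6 + k\right) = -8 + k$)
$o = -9$ ($o = -5 - 4 = -9$)
$M{\left(G,q \right)} = 87$ ($M{\left(G,q \right)} = -3 - 9 \left(-8 - 2\right) = -3 - -90 = -3 + 90 = 87$)
$T{\left(j,E \right)} = j E^{2}$ ($T{\left(j,E \right)} = E j E = j E^{2}$)
$T{\left(M{\left(2,-1 \right)},-9 \right)} \left(-963\right) = 87 \left(-9\right)^{2} \left(-963\right) = 87 \cdot 81 \left(-963\right) = 7047 \left(-963\right) = -6786261$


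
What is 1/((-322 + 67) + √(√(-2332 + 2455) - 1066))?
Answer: -1/(255 - I*√(1066 - √123)) ≈ -0.003859 - 0.00049152*I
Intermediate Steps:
1/((-322 + 67) + √(√(-2332 + 2455) - 1066)) = 1/(-255 + √(√123 - 1066)) = 1/(-255 + √(-1066 + √123))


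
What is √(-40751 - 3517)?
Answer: 2*I*√11067 ≈ 210.4*I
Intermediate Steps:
√(-40751 - 3517) = √(-44268) = 2*I*√11067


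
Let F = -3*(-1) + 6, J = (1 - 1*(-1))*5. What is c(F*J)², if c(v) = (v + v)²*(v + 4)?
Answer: 9275679360000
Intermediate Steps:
J = 10 (J = (1 + 1)*5 = 2*5 = 10)
F = 9 (F = 3 + 6 = 9)
c(v) = 4*v²*(4 + v) (c(v) = (2*v)²*(4 + v) = (4*v²)*(4 + v) = 4*v²*(4 + v))
c(F*J)² = (4*(9*10)²*(4 + 9*10))² = (4*90²*(4 + 90))² = (4*8100*94)² = 3045600² = 9275679360000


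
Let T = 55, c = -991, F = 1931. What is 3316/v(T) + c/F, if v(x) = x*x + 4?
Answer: 3401457/5848999 ≈ 0.58154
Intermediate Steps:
v(x) = 4 + x**2 (v(x) = x**2 + 4 = 4 + x**2)
3316/v(T) + c/F = 3316/(4 + 55**2) - 991/1931 = 3316/(4 + 3025) - 991*1/1931 = 3316/3029 - 991/1931 = 3401457/5848999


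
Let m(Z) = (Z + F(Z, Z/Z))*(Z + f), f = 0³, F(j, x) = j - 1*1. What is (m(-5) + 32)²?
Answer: 7569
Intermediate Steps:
F(j, x) = -1 + j (F(j, x) = j - 1 = -1 + j)
f = 0
m(Z) = Z*(-1 + 2*Z) (m(Z) = (Z + (-1 + Z))*(Z + 0) = (-1 + 2*Z)*Z = Z*(-1 + 2*Z))
(m(-5) + 32)² = (-5*(-1 + 2*(-5)) + 32)² = (-5*(-1 - 10) + 32)² = (-5*(-11) + 32)² = (55 + 32)² = 87² = 7569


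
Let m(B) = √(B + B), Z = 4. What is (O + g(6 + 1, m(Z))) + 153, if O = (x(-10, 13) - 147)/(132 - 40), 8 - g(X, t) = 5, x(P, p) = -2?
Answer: 14203/92 ≈ 154.38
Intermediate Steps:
m(B) = √2*√B (m(B) = √(2*B) = √2*√B)
g(X, t) = 3 (g(X, t) = 8 - 1*5 = 8 - 5 = 3)
O = -149/92 (O = (-2 - 147)/(132 - 40) = -149/92 ≈ -1.6196)
(O + g(6 + 1, m(Z))) + 153 = (-149/92 + 3) + 153 = 127/92 + 153 = 14203/92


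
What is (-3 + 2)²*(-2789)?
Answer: -2789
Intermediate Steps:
(-3 + 2)²*(-2789) = (-1)²*(-2789) = 1*(-2789) = -2789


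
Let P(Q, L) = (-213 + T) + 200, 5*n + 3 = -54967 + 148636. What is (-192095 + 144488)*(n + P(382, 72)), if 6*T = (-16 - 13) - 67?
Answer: -4452254247/5 ≈ -8.9045e+8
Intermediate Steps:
n = 93666/5 (n = -3/5 + (-54967 + 148636)/5 = -3/5 + (1/5)*93669 = -3/5 + 93669/5 = 93666/5 ≈ 18733.)
T = -16 (T = ((-16 - 13) - 67)/6 = (-29 - 67)/6 = (1/6)*(-96) = -16)
P(Q, L) = -29 (P(Q, L) = (-213 - 16) + 200 = -229 + 200 = -29)
(-192095 + 144488)*(n + P(382, 72)) = (-192095 + 144488)*(93666/5 - 29) = -47607*93521/5 = -4452254247/5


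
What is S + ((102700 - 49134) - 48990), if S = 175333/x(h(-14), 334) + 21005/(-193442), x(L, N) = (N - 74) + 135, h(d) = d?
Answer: 383558753051/76409590 ≈ 5019.8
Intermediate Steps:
x(L, N) = 61 + N (x(L, N) = (-74 + N) + 135 = 61 + N)
S = 33908469211/76409590 (S = 175333/(61 + 334) + 21005/(-193442) = 175333/395 + 21005*(-1/193442) = 175333*(1/395) - 21005/193442 = 175333/395 - 21005/193442 = 33908469211/76409590 ≈ 443.77)
S + ((102700 - 49134) - 48990) = 33908469211/76409590 + ((102700 - 49134) - 48990) = 33908469211/76409590 + (53566 - 48990) = 33908469211/76409590 + 4576 = 383558753051/76409590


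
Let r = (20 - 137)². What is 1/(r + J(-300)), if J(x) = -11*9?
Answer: 1/13590 ≈ 7.3584e-5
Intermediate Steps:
J(x) = -99
r = 13689 (r = (-117)² = 13689)
1/(r + J(-300)) = 1/(13689 - 99) = 1/13590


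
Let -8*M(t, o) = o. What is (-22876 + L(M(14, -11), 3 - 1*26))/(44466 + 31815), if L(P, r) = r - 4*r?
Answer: -22807/76281 ≈ -0.29899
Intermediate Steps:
M(t, o) = -o/8
L(P, r) = -3*r
(-22876 + L(M(14, -11), 3 - 1*26))/(44466 + 31815) = (-22876 - 3*(3 - 1*26))/(44466 + 31815) = (-22876 - 3*(3 - 26))/76281 = (-22876 - 3*(-23))*(1/76281) = (-22876 + 69)*(1/76281) = -22807*1/76281 = -22807/76281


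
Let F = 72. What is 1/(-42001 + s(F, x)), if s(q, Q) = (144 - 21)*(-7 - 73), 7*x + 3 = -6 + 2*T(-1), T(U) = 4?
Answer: -1/51841 ≈ -1.9290e-5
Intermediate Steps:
x = -1/7 (x = -3/7 + (-6 + 2*4)/7 = -3/7 + (-6 + 8)/7 = -3/7 + (1/7)*2 = -3/7 + 2/7 = -1/7 ≈ -0.14286)
s(q, Q) = -9840 (s(q, Q) = 123*(-80) = -9840)
1/(-42001 + s(F, x)) = 1/(-42001 - 9840) = 1/(-51841) = -1/51841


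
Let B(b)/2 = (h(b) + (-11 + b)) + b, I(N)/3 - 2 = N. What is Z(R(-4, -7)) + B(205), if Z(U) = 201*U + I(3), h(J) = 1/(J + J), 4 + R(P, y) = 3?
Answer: 125461/205 ≈ 612.00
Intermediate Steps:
R(P, y) = -1 (R(P, y) = -4 + 3 = -1)
I(N) = 6 + 3*N
h(J) = 1/(2*J)
Z(U) = 15 + 201*U (Z(U) = 201*U + (6 + 3*3) = 201*U + (6 + 9) = 201*U + 15 = 15 + 201*U)
B(b) = -22 + 1/b + 4*b (B(b) = 2*((1/(2*b) + (-11 + b)) + b) = 2*((-11 + b + 1/(2*b)) + b) = 2*(-11 + 1/(2*b) + 2*b) = -22 + 1/b + 4*b)
Z(R(-4, -7)) + B(205) = (15 + 201*(-1)) + (-22 + 1/205 + 4*205) = (15 - 201) + (-22 + 1/205 + 820) = -186 + 163591/205 = 125461/205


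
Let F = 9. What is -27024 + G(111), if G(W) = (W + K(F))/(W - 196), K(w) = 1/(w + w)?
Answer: -41348719/1530 ≈ -27025.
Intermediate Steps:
K(w) = 1/(2*w)
G(W) = (1/18 + W)/(-196 + W) (G(W) = (W + (1/2)/9)/(W - 196) = (W + (1/2)*(1/9))/(-196 + W) = (W + 1/18)/(-196 + W) = (1/18 + W)/(-196 + W))
-27024 + G(111) = -27024 + (1/18 + 111)/(-196 + 111) = -27024 + (1999/18)/(-85) = -27024 - 1/85*1999/18 = -27024 - 1999/1530 = -41348719/1530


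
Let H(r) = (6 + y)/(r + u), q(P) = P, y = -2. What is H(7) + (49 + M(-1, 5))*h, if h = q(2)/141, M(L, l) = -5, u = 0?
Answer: 1180/987 ≈ 1.1955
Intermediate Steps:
H(r) = 4/r (H(r) = (6 - 2)/(r + 0) = 4/r)
h = 2/141 ≈ 0.014184
H(7) + (49 + M(-1, 5))*h = 4/7 + (49 - 5)*(2/141) = 4*(1/7) + 44*(2/141) = 4/7 + 88/141 = 1180/987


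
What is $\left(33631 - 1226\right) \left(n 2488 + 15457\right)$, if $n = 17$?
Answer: $1871485965$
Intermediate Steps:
$\left(33631 - 1226\right) \left(n 2488 + 15457\right) = \left(33631 - 1226\right) \left(17 \cdot 2488 + 15457\right) = 32405 \left(42296 + 15457\right) = 32405 \cdot 57753 = 1871485965$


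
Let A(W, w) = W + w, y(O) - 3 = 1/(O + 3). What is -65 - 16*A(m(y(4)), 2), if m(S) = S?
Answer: -1031/7 ≈ -147.29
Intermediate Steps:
y(O) = 3 + 1/(3 + O) (y(O) = 3 + 1/(O + 3) = 3 + 1/(3 + O))
-65 - 16*A(m(y(4)), 2) = -65 - 16*((10 + 3*4)/(3 + 4) + 2) = -65 - 16*((10 + 12)/7 + 2) = -65 - 16*((1/7)*22 + 2) = -65 - 16*(22/7 + 2) = -65 - 16*36/7 = -65 - 576/7 = -1031/7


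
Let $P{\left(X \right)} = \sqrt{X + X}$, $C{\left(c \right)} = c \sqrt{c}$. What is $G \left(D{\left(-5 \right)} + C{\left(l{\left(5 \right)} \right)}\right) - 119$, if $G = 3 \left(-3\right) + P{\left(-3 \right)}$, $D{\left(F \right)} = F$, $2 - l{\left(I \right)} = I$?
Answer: $-119 + \left(5 + 3 i \sqrt{3}\right) \left(9 - i \sqrt{6}\right) \approx -61.272 + 34.518 i$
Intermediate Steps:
$l{\left(I \right)} = 2 - I$
$C{\left(c \right)} = c^{\frac{3}{2}}$
$P{\left(X \right)} = \sqrt{2} \sqrt{X}$ ($P{\left(X \right)} = \sqrt{2 X} = \sqrt{2} \sqrt{X}$)
$G = -9 + i \sqrt{6}$ ($G = 3 \left(-3\right) + \sqrt{2} \sqrt{-3} = -9 + \sqrt{2} i \sqrt{3} = -9 + i \sqrt{6} \approx -9.0 + 2.4495 i$)
$G \left(D{\left(-5 \right)} + C{\left(l{\left(5 \right)} \right)}\right) - 119 = \left(-9 + i \sqrt{6}\right) \left(-5 + \left(2 - 5\right)^{\frac{3}{2}}\right) - 119 = \left(-9 + i \sqrt{6}\right) \left(-5 + \left(-3\right)^{\frac{3}{2}}\right) - 119 = \left(-9 + i \sqrt{6}\right) \left(-5 - 3 i \sqrt{3}\right) - 119 = -119 + \left(-9 + i \sqrt{6}\right) \left(-5 - 3 i \sqrt{3}\right)$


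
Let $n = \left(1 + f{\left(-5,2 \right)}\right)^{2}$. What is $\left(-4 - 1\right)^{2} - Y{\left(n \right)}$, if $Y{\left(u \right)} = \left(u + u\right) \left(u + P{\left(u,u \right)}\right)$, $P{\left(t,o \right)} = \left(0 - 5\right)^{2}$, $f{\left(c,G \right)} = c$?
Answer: $-1287$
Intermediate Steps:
$P{\left(t,o \right)} = 25$ ($P{\left(t,o \right)} = \left(-5\right)^{2} = 25$)
$n = 16$ ($n = \left(1 - 5\right)^{2} = \left(-4\right)^{2} = 16$)
$Y{\left(u \right)} = 2 u \left(25 + u\right)$ ($Y{\left(u \right)} = \left(u + u\right) \left(u + 25\right) = 2 u \left(25 + u\right)$)
$\left(-4 - 1\right)^{2} - Y{\left(n \right)} = \left(-4 - 1\right)^{2} - 2 \cdot 16 \left(25 + 16\right) = \left(-5\right)^{2} - 2 \cdot 16 \cdot 41 = 25 - 1312 = -1287$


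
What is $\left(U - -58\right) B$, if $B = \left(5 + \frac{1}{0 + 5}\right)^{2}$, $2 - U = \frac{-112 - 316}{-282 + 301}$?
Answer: $\frac{1059968}{475} \approx 2231.5$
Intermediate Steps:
$U = \frac{466}{19}$ ($U = 2 - \frac{-112 - 316}{-282 + 301} = 2 - - \frac{428}{19} = 2 + \frac{428}{19} = \frac{466}{19} \approx 24.526$)
$B = \frac{676}{25}$ ($B = \left(5 + \frac{1}{5}\right)^{2} = \left(\frac{26}{5}\right)^{2} = \frac{676}{25} \approx 27.04$)
$\left(U - -58\right) B = \left(\frac{466}{19} - -58\right) \frac{676}{25} = \left(\frac{466}{19} + 58\right) \frac{676}{25} = \frac{1568}{19} \cdot \frac{676}{25} = \frac{1059968}{475}$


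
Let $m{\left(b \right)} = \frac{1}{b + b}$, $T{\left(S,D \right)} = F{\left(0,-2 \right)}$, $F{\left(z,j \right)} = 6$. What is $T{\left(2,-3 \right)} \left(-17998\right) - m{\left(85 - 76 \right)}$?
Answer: $- \frac{1943785}{18} \approx -1.0799 \cdot 10^{5}$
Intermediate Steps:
$T{\left(S,D \right)} = 6$
$m{\left(b \right)} = \frac{1}{2 b}$
$T{\left(2,-3 \right)} \left(-17998\right) - m{\left(85 - 76 \right)} = 6 \left(-17998\right) - \frac{1}{2 \left(85 - 76\right)} = -107988 - \frac{1}{2 \left(85 - 76\right)} = -107988 - \frac{1}{2 \cdot 9} = -107988 - \frac{1}{2} \cdot \frac{1}{9} = -107988 - \frac{1}{18} = - \frac{1943785}{18}$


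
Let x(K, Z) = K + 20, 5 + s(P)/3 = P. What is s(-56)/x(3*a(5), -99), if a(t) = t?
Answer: -183/35 ≈ -5.2286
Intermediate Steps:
s(P) = -15 + 3*P
x(K, Z) = 20 + K
s(-56)/x(3*a(5), -99) = (-15 + 3*(-56))/(20 + 3*5) = (-15 - 168)/(20 + 15) = -183/35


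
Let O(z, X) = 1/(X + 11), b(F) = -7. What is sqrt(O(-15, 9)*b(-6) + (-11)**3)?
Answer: I*sqrt(133135)/10 ≈ 36.488*I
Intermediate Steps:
O(z, X) = 1/(11 + X)
sqrt(O(-15, 9)*b(-6) + (-11)**3) = sqrt(-7/(11 + 9) + (-11)**3) = sqrt(-7/20 - 1331) = sqrt(-26627/20) = I*sqrt(133135)/10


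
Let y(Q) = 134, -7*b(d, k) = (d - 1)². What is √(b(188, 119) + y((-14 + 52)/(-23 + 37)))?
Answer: I*√238217/7 ≈ 69.725*I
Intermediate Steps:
b(d, k) = -(-1 + d)²/7 (b(d, k) = -(d - 1)²/7 = -(-1 + d)²/7)
√(b(188, 119) + y((-14 + 52)/(-23 + 37))) = √(-(-1 + 188)²/7 + 134) = √(-⅐*187² + 134) = √(-⅐*34969 + 134) = √(-34969/7 + 134) = √(-34031/7) = I*√238217/7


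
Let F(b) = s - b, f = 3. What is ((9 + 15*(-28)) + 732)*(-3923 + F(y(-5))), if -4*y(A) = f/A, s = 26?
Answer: -25019703/20 ≈ -1.2510e+6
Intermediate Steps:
y(A) = -3/(4*A)
F(b) = 26 - b
((9 + 15*(-28)) + 732)*(-3923 + F(y(-5))) = ((9 + 15*(-28)) + 732)*(-3923 + (26 - (-3)/(4*(-5)))) = ((9 - 420) + 732)*(-3923 + (26 - (-3)*(-1)/(4*5))) = (-411 + 732)*(-3923 + (26 - 1*3/20)) = 321*(-3923 + (26 - 3/20)) = 321*(-3923 + 517/20) = 321*(-77943/20) = -25019703/20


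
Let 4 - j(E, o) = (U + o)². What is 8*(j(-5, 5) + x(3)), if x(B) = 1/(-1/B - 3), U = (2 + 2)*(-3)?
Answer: -1812/5 ≈ -362.40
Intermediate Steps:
U = -12 (U = 4*(-3) = -12)
x(B) = 1/(-3 - 1/B)
j(E, o) = 4 - (-12 + o)²
8*(j(-5, 5) + x(3)) = 8*((4 - (-12 + 5)²) - 1*3/(1 + 3*3)) = 8*((4 - 1*(-7)²) - 1*3/(1 + 9)) = 8*((4 - 1*49) - 1*3/10) = 8*((4 - 49) - 1*3*⅒) = 8*(-45 - 3/10) = 8*(-453/10) = -1812/5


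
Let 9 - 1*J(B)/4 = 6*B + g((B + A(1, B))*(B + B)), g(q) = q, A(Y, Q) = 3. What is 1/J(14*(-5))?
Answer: -1/35804 ≈ -2.7930e-5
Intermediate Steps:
J(B) = 36 - 24*B - 8*B*(3 + B) (J(B) = 36 - 4*(6*B + (B + 3)*(B + B)) = 36 - 4*(6*B + (3 + B)*(2*B)) = 36 - 4*(6*B + 2*B*(3 + B)) = 36 + (-24*B - 8*B*(3 + B)) = 36 - 24*B - 8*B*(3 + B))
1/J(14*(-5)) = 1/(36 - 672*(-5) - 8*(14*(-5))²) = 1/(36 - 48*(-70) - 8*(-70)²) = 1/(36 + 3360 - 8*4900) = 1/(36 + 3360 - 39200) = 1/(-35804) = -1/35804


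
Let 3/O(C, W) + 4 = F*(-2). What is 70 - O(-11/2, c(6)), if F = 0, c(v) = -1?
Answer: 283/4 ≈ 70.750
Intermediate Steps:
O(C, W) = -¾ (O(C, W) = 3/(-4 + 0*(-2)) = 3/(-4 + 0) = 3/(-4) = 3*(-¼) = -¾)
70 - O(-11/2, c(6)) = 70 - 1*(-¾) = 70 + ¾ = 283/4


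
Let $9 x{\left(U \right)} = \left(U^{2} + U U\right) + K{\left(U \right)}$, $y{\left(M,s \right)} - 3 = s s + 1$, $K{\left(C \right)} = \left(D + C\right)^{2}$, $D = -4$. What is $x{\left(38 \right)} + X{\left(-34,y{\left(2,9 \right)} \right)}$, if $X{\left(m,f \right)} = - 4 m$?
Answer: $\frac{1756}{3} \approx 585.33$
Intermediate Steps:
$K{\left(C \right)} = \left(-4 + C\right)^{2}$
$y{\left(M,s \right)} = 4 + s^{2}$ ($y{\left(M,s \right)} = 3 + \left(s s + 1\right) = 3 + \left(s^{2} + 1\right) = 3 + \left(1 + s^{2}\right) = 4 + s^{2}$)
$x{\left(U \right)} = \frac{\left(-4 + U\right)^{2}}{9} + \frac{2 U^{2}}{9}$ ($x{\left(U \right)} = \frac{\left(U^{2} + U U\right) + \left(-4 + U\right)^{2}}{9} = \frac{\left(U^{2} + U^{2}\right) + \left(-4 + U\right)^{2}}{9} = \frac{2 U^{2} + \left(-4 + U\right)^{2}}{9} = \frac{\left(-4 + U\right)^{2} + 2 U^{2}}{9} = \frac{\left(-4 + U\right)^{2}}{9} + \frac{2 U^{2}}{9}$)
$x{\left(38 \right)} + X{\left(-34,y{\left(2,9 \right)} \right)} = \left(\frac{\left(-4 + 38\right)^{2}}{9} + \frac{2 \cdot 38^{2}}{9}\right) - -136 = \left(\frac{34^{2}}{9} + \frac{2}{9} \cdot 1444\right) + 136 = \left(\frac{1}{9} \cdot 1156 + \frac{2888}{9}\right) + 136 = \left(\frac{1156}{9} + \frac{2888}{9}\right) + 136 = \frac{1348}{3} + 136 = \frac{1756}{3}$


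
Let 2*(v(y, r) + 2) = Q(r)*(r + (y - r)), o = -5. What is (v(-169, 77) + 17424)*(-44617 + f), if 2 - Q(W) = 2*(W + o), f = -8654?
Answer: -1567286091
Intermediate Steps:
Q(W) = 12 - 2*W (Q(W) = 2 - 2*(W - 5) = 2 - 2*(-5 + W) = 2 - (-10 + 2*W) = 2 + (10 - 2*W) = 12 - 2*W)
v(y, r) = -2 + y*(12 - 2*r)/2 (v(y, r) = -2 + ((12 - 2*r)*(r + (y - r)))/2 = -2 + ((12 - 2*r)*y)/2 = -2 + (y*(12 - 2*r))/2 = -2 + y*(12 - 2*r)/2)
(v(-169, 77) + 17424)*(-44617 + f) = ((-2 - 1*(-169)*(-6 + 77)) + 17424)*(-44617 - 8654) = ((-2 - 1*(-169)*71) + 17424)*(-53271) = ((-2 + 11999) + 17424)*(-53271) = (11997 + 17424)*(-53271) = 29421*(-53271) = -1567286091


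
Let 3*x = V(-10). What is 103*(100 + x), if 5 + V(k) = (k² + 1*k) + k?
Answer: 12875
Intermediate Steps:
V(k) = -5 + k² + 2*k (V(k) = -5 + ((k² + 1*k) + k) = -5 + ((k² + k) + k) = -5 + ((k + k²) + k) = -5 + (k² + 2*k) = -5 + k² + 2*k)
x = 25 (x = (-5 + (-10)² + 2*(-10))/3 = (-5 + 100 - 20)/3 = (⅓)*75 = 25)
103*(100 + x) = 103*(100 + 25) = 103*125 = 12875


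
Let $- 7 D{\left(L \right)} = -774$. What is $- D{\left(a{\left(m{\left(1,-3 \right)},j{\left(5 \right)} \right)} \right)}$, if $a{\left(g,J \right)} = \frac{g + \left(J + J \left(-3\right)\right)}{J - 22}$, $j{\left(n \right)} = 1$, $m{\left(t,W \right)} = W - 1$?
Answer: $- \frac{774}{7} \approx -110.57$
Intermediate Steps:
$m{\left(t,W \right)} = -1 + W$
$a{\left(g,J \right)} = \frac{g - 2 J}{-22 + J}$ ($a{\left(g,J \right)} = \frac{g + \left(J - 3 J\right)}{-22 + J} = \frac{g - 2 J}{-22 + J}$)
$D{\left(L \right)} = \frac{774}{7}$ ($D{\left(L \right)} = \left(- \frac{1}{7}\right) \left(-774\right) = \frac{774}{7}$)
$- D{\left(a{\left(m{\left(1,-3 \right)},j{\left(5 \right)} \right)} \right)} = \left(-1\right) \frac{774}{7} = - \frac{774}{7}$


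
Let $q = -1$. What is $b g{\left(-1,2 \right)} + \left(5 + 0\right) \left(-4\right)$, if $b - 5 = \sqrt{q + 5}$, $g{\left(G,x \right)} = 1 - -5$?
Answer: $22$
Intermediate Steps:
$g{\left(G,x \right)} = 6$ ($g{\left(G,x \right)} = 1 + 5 = 6$)
$b = 7$ ($b = 5 + \sqrt{-1 + 5} = 5 + \sqrt{4} = 5 + 2 = 7$)
$b g{\left(-1,2 \right)} + \left(5 + 0\right) \left(-4\right) = 7 \cdot 6 + \left(5 + 0\right) \left(-4\right) = 42 + 5 \left(-4\right) = 42 - 20 = 22$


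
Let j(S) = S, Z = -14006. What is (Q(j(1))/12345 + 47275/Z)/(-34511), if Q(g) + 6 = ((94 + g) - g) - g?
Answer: 194130451/1989030786590 ≈ 9.7601e-5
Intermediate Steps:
Q(g) = 88 - g (Q(g) = -6 + (((94 + g) - g) - g) = -6 + (94 - g) = 88 - g)
(Q(j(1))/12345 + 47275/Z)/(-34511) = ((88 - 1*1)/12345 + 47275/(-14006))/(-34511) = ((88 - 1)*(1/12345) + 47275*(-1/14006))*(-1/34511) = (87*(1/12345) - 47275/14006)*(-1/34511) = (29/4115 - 47275/14006)*(-1/34511) = -194130451/57634690*(-1/34511) = 194130451/1989030786590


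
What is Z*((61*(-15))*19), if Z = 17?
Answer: -295545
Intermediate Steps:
Z*((61*(-15))*19) = 17*((61*(-15))*19) = 17*(-915*19) = 17*(-17385) = -295545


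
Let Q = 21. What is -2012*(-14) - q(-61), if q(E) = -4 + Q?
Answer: 28151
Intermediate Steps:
q(E) = 17 (q(E) = -4 + 21 = 17)
-2012*(-14) - q(-61) = -2012*(-14) - 1*17 = 28168 - 17 = 28151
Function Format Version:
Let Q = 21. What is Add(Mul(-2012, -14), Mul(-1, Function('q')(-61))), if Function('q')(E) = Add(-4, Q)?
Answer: 28151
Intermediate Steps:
Function('q')(E) = 17 (Function('q')(E) = Add(-4, 21) = 17)
Add(Mul(-2012, -14), Mul(-1, Function('q')(-61))) = Add(Mul(-2012, -14), Mul(-1, 17)) = Add(28168, -17) = 28151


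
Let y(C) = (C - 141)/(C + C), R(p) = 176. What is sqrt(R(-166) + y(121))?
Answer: sqrt(21286)/11 ≈ 13.263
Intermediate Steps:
y(C) = (-141 + C)/(2*C) (y(C) = (-141 + C)/((2*C)) = (-141 + C)*(1/(2*C)) = (-141 + C)/(2*C))
sqrt(R(-166) + y(121)) = sqrt(176 + (1/2)*(-141 + 121)/121) = sqrt(176 + (1/2)*(1/121)*(-20)) = sqrt(176 - 10/121) = sqrt(21286/121) = sqrt(21286)/11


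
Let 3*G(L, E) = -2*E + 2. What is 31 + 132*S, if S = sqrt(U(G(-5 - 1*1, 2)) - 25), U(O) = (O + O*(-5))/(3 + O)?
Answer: 31 + 132*I*sqrt(1169)/7 ≈ 31.0 + 644.74*I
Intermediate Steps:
G(L, E) = 2/3 - 2*E/3 (G(L, E) = (-2*E + 2)/3 = (2 - 2*E)/3 = 2/3 - 2*E/3)
U(O) = -4*O/(3 + O) (U(O) = (O - 5*O)/(3 + O) = (-4*O)/(3 + O) = -4*O/(3 + O))
S = I*sqrt(1169)/7 (S = sqrt(-4*(2/3 - 2/3*2)/(3 + (2/3 - 2/3*2)) - 25) = sqrt(-4*(2/3 - 4/3)/(3 + (2/3 - 4/3)) - 25) = sqrt(-4*(-2/3)/(3 - 2/3) - 25) = sqrt(-4*(-2/3)/7/3 - 25) = sqrt(-4*(-2/3)*3/7 - 25) = sqrt(8/7 - 25) = sqrt(-167/7) = I*sqrt(1169)/7 ≈ 4.8844*I)
31 + 132*S = 31 + 132*(I*sqrt(1169)/7) = 31 + 132*I*sqrt(1169)/7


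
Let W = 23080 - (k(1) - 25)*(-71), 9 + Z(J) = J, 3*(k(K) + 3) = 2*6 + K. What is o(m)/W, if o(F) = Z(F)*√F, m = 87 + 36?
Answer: 342*√123/64199 ≈ 0.059081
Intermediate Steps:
k(K) = 1 + K/3 (k(K) = -3 + (2*6 + K)/3 = -3 + (12 + K)/3 = -3 + (4 + K/3) = 1 + K/3)
Z(J) = -9 + J
m = 123
o(F) = √F*(-9 + F) (o(F) = (-9 + F)*√F = √F*(-9 + F))
W = 64199/3 (W = 23080 - ((1 + (⅓)*1) - 25)*(-71) = 23080 - ((1 + ⅓) - 25)*(-71) = 23080 - (4/3 - 25)*(-71) = 23080 - (-71)*(-71)/3 = 23080 - 1*5041/3 = 23080 - 5041/3 = 64199/3 ≈ 21400.)
o(m)/W = (√123*(-9 + 123))/(64199/3) = (√123*114)*(3/64199) = (114*√123)*(3/64199) = 342*√123/64199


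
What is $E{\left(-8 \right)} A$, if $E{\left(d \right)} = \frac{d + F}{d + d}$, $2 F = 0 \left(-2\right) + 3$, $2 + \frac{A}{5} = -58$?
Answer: $- \frac{975}{8} \approx -121.88$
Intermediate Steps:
$A = -300$ ($A = -10 + 5 \left(-58\right) = -10 - 290 = -300$)
$F = \frac{3}{2}$ ($F = \frac{0 \left(-2\right) + 3}{2} = \frac{0 + 3}{2} = \frac{1}{2} \cdot 3 = \frac{3}{2} \approx 1.5$)
$E{\left(d \right)} = \frac{\frac{3}{2} + d}{2 d}$ ($E{\left(d \right)} = \frac{d + \frac{3}{2}}{d + d} = \frac{\frac{3}{2} + d}{2 d}$)
$E{\left(-8 \right)} A = \frac{3 + 2 \left(-8\right)}{4 \left(-8\right)} \left(-300\right) = \frac{1}{4} \left(- \frac{1}{8}\right) \left(3 - 16\right) \left(-300\right) = \frac{1}{4} \left(- \frac{1}{8}\right) \left(-13\right) \left(-300\right) = \frac{13}{32} \left(-300\right) = - \frac{975}{8}$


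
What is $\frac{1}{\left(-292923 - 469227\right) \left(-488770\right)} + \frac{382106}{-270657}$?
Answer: $- \frac{47446873300870781}{33608026011154500} \approx -1.4118$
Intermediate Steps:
$\frac{1}{\left(-292923 - 469227\right) \left(-488770\right)} + \frac{382106}{-270657} = \frac{1}{-762150} \left(- \frac{1}{488770}\right) + 382106 \left(- \frac{1}{270657}\right) = \left(- \frac{1}{762150}\right) \left(- \frac{1}{488770}\right) - \frac{382106}{270657} = \frac{1}{372516055500} - \frac{382106}{270657} = - \frac{47446873300870781}{33608026011154500}$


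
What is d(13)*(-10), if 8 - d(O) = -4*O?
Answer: -600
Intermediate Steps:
d(O) = 8 + 4*O (d(O) = 8 - (-4)*O = 8 + 4*O)
d(13)*(-10) = (8 + 4*13)*(-10) = (8 + 52)*(-10) = 60*(-10) = -600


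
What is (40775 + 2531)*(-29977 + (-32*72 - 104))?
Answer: -1402464810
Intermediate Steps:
(40775 + 2531)*(-29977 + (-32*72 - 104)) = 43306*(-29977 + (-2304 - 104)) = 43306*(-29977 - 2408) = 43306*(-32385) = -1402464810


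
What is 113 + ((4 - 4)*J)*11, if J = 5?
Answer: 113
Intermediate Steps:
113 + ((4 - 4)*J)*11 = 113 + ((4 - 4)*5)*11 = 113 + (0*5)*11 = 113 + 0*11 = 113 + 0 = 113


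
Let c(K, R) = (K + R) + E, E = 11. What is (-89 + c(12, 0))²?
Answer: 4356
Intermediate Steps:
c(K, R) = 11 + K + R (c(K, R) = (K + R) + 11 = 11 + K + R)
(-89 + c(12, 0))² = (-89 + (11 + 12 + 0))² = (-89 + 23)² = (-66)² = 4356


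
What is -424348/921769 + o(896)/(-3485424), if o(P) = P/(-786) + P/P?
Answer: -581259801798641/1262613027457008 ≈ -0.46036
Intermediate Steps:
o(P) = 1 - P/786 (o(P) = P*(-1/786) + 1 = -P/786 + 1 = 1 - P/786)
-424348/921769 + o(896)/(-3485424) = -424348/921769 + (1 - 1/786*896)/(-3485424) = -424348*1/921769 + (1 - 448/393)*(-1/3485424) = -424348/921769 - 55/393*(-1/3485424) = -424348/921769 + 55/1369771632 = -581259801798641/1262613027457008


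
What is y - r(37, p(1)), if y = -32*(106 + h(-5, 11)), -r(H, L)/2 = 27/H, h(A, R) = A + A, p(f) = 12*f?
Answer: -113610/37 ≈ -3070.5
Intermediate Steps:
h(A, R) = 2*A
r(H, L) = -54/H
y = -3072 (y = -32*(106 + 2*(-5)) = -32*(106 - 10) = -32*96 = -3072)
y - r(37, p(1)) = -3072 - (-54)/37 = -3072 - 1*(-54/37) = -3072 + 54/37 = -113610/37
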